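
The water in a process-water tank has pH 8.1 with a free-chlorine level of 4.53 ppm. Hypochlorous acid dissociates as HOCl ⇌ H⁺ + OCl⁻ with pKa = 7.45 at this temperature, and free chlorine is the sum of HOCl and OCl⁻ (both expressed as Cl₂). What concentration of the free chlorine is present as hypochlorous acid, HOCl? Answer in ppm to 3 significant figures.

[OCl⁻]/[HOCl] = 10^(pH − pKa) = 10^(8.1 − 7.45) = 10^0.65 = 4.467.
Fraction as HOCl = 1 / (1 + 4.467) = 0.1829.
HOCl = 0.1829 × 4.53 ppm = 0.8286 ppm.

0.829 ppm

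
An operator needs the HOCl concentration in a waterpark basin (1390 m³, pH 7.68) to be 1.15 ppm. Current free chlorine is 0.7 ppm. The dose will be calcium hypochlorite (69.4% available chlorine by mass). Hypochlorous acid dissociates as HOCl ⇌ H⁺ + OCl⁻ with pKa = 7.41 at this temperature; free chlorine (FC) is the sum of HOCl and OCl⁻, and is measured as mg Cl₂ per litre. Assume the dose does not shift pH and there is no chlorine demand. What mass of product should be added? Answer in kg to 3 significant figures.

Volume: 1390 m³ = 1,390,000 L.
[OCl⁻]/[HOCl] = 10^(pH − pKa) = 10^(7.68 − 7.41) = 1.862; fraction as HOCl = 1/(1 + 1.862) = 0.3494.
Free chlorine required for 1.15 ppm HOCl: 1.15 / 0.3494 = 3.291 ppm.
FC to add: 3.291 − 0.7 = 2.591 mg/L as Cl₂.
Cl₂ equivalent: 2.591 mg/L × 1,390,000 L = 3602 g.
Product at 69.4% available Cl: 3602 / 0.694 = 5190 g.

5.19 kg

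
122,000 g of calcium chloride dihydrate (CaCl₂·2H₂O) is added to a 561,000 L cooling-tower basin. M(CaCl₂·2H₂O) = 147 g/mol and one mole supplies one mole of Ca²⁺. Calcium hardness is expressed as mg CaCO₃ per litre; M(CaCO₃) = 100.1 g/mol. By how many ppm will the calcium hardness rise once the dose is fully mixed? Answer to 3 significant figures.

Moles of Ca²⁺: 122,000 g ÷ 147 g/mol = 829.9 mol.
As CaCO₃: 829.9 mol × 100.1 g/mol = 83,080 g.
Rise: 83,080 g / 561,000 L × 1000 = 148.1 mg/L.

148 ppm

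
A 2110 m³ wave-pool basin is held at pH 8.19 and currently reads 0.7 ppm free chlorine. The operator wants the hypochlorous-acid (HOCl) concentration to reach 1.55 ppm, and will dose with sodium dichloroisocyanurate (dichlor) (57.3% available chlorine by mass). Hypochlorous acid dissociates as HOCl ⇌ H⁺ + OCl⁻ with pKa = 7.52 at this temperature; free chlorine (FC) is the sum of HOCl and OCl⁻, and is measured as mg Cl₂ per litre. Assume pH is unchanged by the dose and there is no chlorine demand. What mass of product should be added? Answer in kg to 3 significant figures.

Volume: 2110 m³ = 2,110,000 L.
[OCl⁻]/[HOCl] = 10^(pH − pKa) = 10^(8.19 − 7.52) = 4.677; fraction as HOCl = 1/(1 + 4.677) = 0.1761.
Free chlorine required for 1.55 ppm HOCl: 1.55 / 0.1761 = 8.8 ppm.
FC to add: 8.8 − 0.7 = 8.1 mg/L as Cl₂.
Cl₂ equivalent: 8.1 mg/L × 2,110,000 L = 17,090 g.
Product at 57.3% available Cl: 17,090 / 0.573 = 29,830 g.

29.8 kg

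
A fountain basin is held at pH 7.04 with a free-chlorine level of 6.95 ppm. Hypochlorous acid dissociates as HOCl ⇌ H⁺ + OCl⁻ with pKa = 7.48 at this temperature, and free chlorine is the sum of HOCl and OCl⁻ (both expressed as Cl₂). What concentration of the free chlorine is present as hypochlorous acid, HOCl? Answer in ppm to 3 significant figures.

[OCl⁻]/[HOCl] = 10^(pH − pKa) = 10^(7.04 − 7.48) = 10^-0.44 = 0.3631.
Fraction as HOCl = 1 / (1 + 0.3631) = 0.7336.
HOCl = 0.7336 × 6.95 ppm = 5.099 ppm.

5.10 ppm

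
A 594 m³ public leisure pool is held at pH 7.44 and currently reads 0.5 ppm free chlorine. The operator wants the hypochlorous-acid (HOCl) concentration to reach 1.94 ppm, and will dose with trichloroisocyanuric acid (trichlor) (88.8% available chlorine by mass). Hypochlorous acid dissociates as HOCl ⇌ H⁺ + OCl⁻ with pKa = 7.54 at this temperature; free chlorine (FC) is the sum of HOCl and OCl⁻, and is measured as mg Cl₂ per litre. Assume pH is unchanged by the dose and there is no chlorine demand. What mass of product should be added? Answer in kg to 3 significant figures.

1.99 kg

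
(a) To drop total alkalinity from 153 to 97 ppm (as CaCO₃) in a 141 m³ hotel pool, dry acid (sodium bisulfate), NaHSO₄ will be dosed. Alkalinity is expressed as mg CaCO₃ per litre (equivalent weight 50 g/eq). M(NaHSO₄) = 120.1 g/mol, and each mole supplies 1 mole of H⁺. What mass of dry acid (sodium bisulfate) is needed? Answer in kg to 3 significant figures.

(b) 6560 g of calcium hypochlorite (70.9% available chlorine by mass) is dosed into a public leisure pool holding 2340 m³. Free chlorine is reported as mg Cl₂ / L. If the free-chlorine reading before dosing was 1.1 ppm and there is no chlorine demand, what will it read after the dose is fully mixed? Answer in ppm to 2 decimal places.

(a) 19.0 kg; (b) 3.09 ppm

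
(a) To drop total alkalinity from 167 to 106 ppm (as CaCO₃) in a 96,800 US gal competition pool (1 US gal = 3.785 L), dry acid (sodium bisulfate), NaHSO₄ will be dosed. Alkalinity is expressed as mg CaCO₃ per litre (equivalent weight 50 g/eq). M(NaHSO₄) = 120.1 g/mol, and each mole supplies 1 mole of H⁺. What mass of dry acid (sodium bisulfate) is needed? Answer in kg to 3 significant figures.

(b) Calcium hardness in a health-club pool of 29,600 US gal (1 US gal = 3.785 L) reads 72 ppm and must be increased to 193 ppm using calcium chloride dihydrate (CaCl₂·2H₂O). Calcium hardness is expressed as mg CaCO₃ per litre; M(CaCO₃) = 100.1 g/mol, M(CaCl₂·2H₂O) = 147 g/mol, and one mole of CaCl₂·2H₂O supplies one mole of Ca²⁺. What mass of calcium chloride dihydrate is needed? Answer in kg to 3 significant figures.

(a) Volume: 96,800 US gal × 3.785 L/gal = 366,388 L.
(a) Alkalinity to neutralize: (167 − 106) = 61 mg/L as CaCO₃ × 366,388 L = 22,350 g as CaCO₃.
(a) Equivalents of H⁺ required: 22,350 ÷ 50 g/eq = 447 eq = 447 mol NaHSO₄.
(a) Mass of NaHSO₄: 447 × 120.1 = 53,680 g.

(b) Volume: 29,600 US gal × 3.785 L/gal = 112,036 L.
(b) Hardness to add: (193 − 72) = 121 mg/L as CaCO₃ × 112,036 L = 13,560 g as CaCO₃.
(b) Moles of Ca²⁺ (1 mol Ca²⁺ ≡ 1 mol CaCO₃): 13,560 / 100.1 g/mol = 135.4 mol.
(b) Mass of CaCl₂·2H₂O: 135.4 × 147 = 19,910 g.

(a) 53.7 kg; (b) 19.9 kg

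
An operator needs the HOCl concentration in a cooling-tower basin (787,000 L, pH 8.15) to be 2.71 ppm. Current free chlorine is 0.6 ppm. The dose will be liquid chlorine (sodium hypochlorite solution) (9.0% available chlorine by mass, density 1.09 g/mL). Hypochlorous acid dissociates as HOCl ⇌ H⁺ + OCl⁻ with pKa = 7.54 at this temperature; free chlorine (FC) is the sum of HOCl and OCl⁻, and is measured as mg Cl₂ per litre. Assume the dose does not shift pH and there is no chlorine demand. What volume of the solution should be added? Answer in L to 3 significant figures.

105 L

[OCl⁻]/[HOCl] = 10^(pH − pKa) = 10^(8.15 − 7.54) = 4.074; fraction as HOCl = 1/(1 + 4.074) = 0.1971.
Free chlorine required for 2.71 ppm HOCl: 2.71 / 0.1971 = 13.75 ppm.
FC to add: 13.75 − 0.6 = 13.15 mg/L as Cl₂.
Cl₂ equivalent: 13.15 mg/L × 787,000 L = 10,350 g.
Product at 9.0% available Cl: 10,350 / 0.09 = 115,000 g.
Volume: 115,000 g ÷ 1.09 g/mL = 105,500 mL.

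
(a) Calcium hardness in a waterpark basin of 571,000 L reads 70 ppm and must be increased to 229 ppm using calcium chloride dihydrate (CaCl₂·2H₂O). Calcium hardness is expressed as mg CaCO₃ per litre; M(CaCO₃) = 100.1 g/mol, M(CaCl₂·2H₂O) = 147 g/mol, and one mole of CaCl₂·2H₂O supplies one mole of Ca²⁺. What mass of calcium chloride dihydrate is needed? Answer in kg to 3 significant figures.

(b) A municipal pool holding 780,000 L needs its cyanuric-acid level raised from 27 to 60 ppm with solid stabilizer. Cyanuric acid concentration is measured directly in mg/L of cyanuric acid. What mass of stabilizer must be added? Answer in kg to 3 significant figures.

(a) Hardness to add: (229 − 70) = 159 mg/L as CaCO₃ × 571,000 L = 90,790 g as CaCO₃.
(a) Moles of Ca²⁺ (1 mol Ca²⁺ ≡ 1 mol CaCO₃): 90,790 / 100.1 g/mol = 907 mol.
(a) Mass of CaCl₂·2H₂O: 907 × 147 = 133,300 g.

(b) CYA to add: (60 − 27) = 33 mg/L × 780,000 L = 25,740 g cyanuric acid.

(a) 133 kg; (b) 25.7 kg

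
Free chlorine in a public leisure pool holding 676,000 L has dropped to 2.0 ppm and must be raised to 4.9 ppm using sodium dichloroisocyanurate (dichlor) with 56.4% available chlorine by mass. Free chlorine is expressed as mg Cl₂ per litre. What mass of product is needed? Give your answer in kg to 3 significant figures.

3.48 kg

Chlorine deficit: 4.9 − 2.0 = 2.9 ppm = 2.9 mg/L as Cl₂.
Cl₂ equivalent needed: 2.9 mg/L × 676,000 L = 1,960,000 mg = 1960 g.
Product at 56.4% available chlorine: 1960 / 0.564 = 3476 g.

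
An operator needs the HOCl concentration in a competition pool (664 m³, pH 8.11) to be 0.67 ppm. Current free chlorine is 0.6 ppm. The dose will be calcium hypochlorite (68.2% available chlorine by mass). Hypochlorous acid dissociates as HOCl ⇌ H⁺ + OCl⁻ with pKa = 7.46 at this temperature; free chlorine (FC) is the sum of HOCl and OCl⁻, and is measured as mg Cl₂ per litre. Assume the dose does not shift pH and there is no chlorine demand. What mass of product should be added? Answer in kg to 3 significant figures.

Volume: 664 m³ = 664,000 L.
[OCl⁻]/[HOCl] = 10^(pH − pKa) = 10^(8.11 − 7.46) = 4.467; fraction as HOCl = 1/(1 + 4.467) = 0.1829.
Free chlorine required for 0.67 ppm HOCl: 0.67 / 0.1829 = 3.663 ppm.
FC to add: 3.663 − 0.6 = 3.063 mg/L as Cl₂.
Cl₂ equivalent: 3.063 mg/L × 664,000 L = 2034 g.
Product at 68.2% available Cl: 2034 / 0.682 = 2982 g.

2.98 kg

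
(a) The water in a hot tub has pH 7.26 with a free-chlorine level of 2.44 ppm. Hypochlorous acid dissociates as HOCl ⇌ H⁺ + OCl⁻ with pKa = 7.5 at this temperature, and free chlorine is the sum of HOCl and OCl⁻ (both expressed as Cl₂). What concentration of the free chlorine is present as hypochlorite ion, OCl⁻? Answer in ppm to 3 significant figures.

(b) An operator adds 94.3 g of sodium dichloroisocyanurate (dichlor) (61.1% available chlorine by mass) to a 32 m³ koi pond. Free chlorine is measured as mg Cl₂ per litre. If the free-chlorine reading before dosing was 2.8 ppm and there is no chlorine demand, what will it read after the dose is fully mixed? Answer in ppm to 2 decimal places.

(a) [OCl⁻]/[HOCl] = 10^(pH − pKa) = 10^(7.26 − 7.5) = 10^-0.24 = 0.5754.
(a) Fraction as HOCl = 1 / (1 + 0.5754) = 0.6347.
(a) OCl⁻ = (1 − 0.6347) × 2.44 ppm = 0.8912 ppm.

(b) Volume: 32 m³ = 32,000 L.
(b) Available chlorine delivered: 94.3 g × 0.611 = 57.62 g as Cl₂.
(b) Concentration rise: 57.62 g / 32,000 L = 1.801 mg/L = 1.80 ppm.
(b) Final FC: 2.8 + 1.80 = 4.60 ppm.

(a) 0.891 ppm; (b) 4.60 ppm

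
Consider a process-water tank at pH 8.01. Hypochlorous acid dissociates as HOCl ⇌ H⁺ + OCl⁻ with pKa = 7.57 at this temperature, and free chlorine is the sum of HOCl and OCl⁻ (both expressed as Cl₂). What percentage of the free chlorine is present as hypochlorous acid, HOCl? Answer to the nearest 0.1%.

[OCl⁻]/[HOCl] = 10^(pH − pKa) = 10^(8.01 − 7.57) = 10^0.44 = 2.754.
Fraction as HOCl = 1 / (1 + 2.754) = 0.2664.

26.6%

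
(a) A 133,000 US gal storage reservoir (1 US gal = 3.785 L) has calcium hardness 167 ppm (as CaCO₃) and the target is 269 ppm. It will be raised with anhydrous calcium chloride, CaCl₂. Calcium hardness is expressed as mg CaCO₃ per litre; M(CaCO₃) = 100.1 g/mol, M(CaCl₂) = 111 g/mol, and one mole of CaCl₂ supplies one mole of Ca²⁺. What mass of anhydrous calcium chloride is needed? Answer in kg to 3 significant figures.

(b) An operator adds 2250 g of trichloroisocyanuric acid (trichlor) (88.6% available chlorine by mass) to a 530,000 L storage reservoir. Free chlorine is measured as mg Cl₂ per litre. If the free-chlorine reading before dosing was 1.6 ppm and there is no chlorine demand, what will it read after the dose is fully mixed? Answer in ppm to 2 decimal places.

(a) Volume: 133,000 US gal × 3.785 L/gal = 503,405 L.
(a) Hardness to add: (269 − 167) = 102 mg/L as CaCO₃ × 503,405 L = 51,350 g as CaCO₃.
(a) Moles of Ca²⁺ (1 mol Ca²⁺ ≡ 1 mol CaCO₃): 51,350 / 100.1 g/mol = 513 mol.
(a) Mass of CaCl₂: 513 × 111 = 56,940 g.

(b) Available chlorine delivered: 2250 g × 0.886 = 1994 g as Cl₂.
(b) Concentration rise: 1994 g / 530,000 L = 3.761 mg/L = 3.76 ppm.
(b) Final FC: 1.6 + 3.76 = 5.36 ppm.

(a) 56.9 kg; (b) 5.36 ppm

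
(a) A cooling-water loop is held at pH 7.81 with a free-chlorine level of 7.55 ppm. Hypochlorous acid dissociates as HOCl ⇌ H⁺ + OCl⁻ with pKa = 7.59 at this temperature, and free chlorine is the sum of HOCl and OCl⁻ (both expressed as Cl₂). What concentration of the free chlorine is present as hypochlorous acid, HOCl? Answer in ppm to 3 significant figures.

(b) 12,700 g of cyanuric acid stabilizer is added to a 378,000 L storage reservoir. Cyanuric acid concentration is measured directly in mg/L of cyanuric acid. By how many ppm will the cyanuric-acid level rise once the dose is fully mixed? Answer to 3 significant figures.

(a) 2.84 ppm; (b) 33.6 ppm

(a) [OCl⁻]/[HOCl] = 10^(pH − pKa) = 10^(7.81 − 7.59) = 10^0.22 = 1.66.
(a) Fraction as HOCl = 1 / (1 + 1.66) = 0.376.
(a) HOCl = 0.376 × 7.55 ppm = 2.839 ppm.

(b) Rise: 12,700 g / 378,000 L × 1000 = 33.6 mg/L.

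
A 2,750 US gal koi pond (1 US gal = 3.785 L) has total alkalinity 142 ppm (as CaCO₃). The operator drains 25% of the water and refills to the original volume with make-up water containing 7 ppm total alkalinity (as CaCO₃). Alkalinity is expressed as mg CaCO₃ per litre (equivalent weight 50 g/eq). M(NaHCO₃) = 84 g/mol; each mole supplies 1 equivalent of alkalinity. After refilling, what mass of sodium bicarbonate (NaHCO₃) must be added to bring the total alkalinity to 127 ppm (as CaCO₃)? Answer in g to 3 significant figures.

328 g

Volume: 2,750 US gal × 3.785 L/gal = 10,409 L.
After draining 25% and refilling: 142 × 0.75 + 7 × 0.25 = 108.25 ppm.
Deficit to target: 127 − 108.25 = 18.75 mg/L.
As CaCO₃: 18.75 mg/L × 10,409 L = 195.2 g; ÷ 50 g/eq ÷ 1 = 3.903 mol NaHCO₃.
Mass: 3.903 × 84 = 327.9 g.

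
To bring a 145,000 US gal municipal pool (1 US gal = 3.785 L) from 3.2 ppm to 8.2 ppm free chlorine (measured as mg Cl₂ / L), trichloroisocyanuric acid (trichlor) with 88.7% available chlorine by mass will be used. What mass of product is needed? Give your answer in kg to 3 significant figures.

3.09 kg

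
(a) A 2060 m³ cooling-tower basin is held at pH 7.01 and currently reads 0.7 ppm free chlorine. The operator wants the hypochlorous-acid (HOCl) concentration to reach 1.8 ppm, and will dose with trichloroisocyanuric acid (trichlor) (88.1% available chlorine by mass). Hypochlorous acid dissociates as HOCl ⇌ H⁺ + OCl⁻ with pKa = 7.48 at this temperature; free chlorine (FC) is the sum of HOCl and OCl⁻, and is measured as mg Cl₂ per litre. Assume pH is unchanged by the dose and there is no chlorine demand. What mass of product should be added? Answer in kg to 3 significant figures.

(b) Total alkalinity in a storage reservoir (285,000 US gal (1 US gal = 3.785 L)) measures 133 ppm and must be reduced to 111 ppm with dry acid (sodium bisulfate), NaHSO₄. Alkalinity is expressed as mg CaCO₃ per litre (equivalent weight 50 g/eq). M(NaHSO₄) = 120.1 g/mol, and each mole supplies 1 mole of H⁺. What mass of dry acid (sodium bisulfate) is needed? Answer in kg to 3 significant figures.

(a) Volume: 2060 m³ = 2,060,000 L.
(a) [OCl⁻]/[HOCl] = 10^(pH − pKa) = 10^(7.01 − 7.48) = 0.3388; fraction as HOCl = 1/(1 + 0.3388) = 0.7469.
(a) Free chlorine required for 1.8 ppm HOCl: 1.8 / 0.7469 = 2.41 ppm.
(a) FC to add: 2.41 − 0.7 = 1.71 mg/L as Cl₂.
(a) Cl₂ equivalent: 1.71 mg/L × 2,060,000 L = 3522 g.
(a) Product at 88.1% available Cl: 3522 / 0.881 = 3998 g.

(b) Volume: 285,000 US gal × 3.785 L/gal = 1,078,725 L.
(b) Alkalinity to neutralize: (133 − 111) = 22 mg/L as CaCO₃ × 1,078,725 L = 23,730 g as CaCO₃.
(b) Equivalents of H⁺ required: 23,730 ÷ 50 g/eq = 474.6 eq = 474.6 mol NaHSO₄.
(b) Mass of NaHSO₄: 474.6 × 120.1 = 57,000 g.

(a) 4.00 kg; (b) 57.0 kg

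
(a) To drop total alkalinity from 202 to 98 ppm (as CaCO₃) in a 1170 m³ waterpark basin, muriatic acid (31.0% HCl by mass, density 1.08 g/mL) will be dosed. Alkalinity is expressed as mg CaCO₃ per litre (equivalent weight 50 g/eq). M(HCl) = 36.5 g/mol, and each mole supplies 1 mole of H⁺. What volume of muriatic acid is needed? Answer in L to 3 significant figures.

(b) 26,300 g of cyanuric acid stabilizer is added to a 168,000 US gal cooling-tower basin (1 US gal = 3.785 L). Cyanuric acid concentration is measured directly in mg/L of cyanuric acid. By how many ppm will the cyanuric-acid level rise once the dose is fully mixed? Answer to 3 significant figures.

(a) Volume: 1170 m³ = 1,170,000 L.
(a) Alkalinity to neutralize: (202 − 98) = 104 mg/L as CaCO₃ × 1,170,000 L = 121,700 g as CaCO₃.
(a) Equivalents of H⁺ required: 121,700 ÷ 50 g/eq = 2434 eq = 2434 mol HCl.
(a) Mass of HCl: 2434 × 36.5 = 88,830 g.
(a) Mass of 31.0% solution: 88,830 / 0.31 = 286,500 g.
(a) Volume: 286,500 g ÷ 1.08 g/mL = 265,300 mL.

(b) Volume: 168,000 US gal × 3.785 L/gal = 635,880 L.
(b) Rise: 26,300 g / 635,880 L × 1000 = 41.36 mg/L.

(a) 265 L; (b) 41.4 ppm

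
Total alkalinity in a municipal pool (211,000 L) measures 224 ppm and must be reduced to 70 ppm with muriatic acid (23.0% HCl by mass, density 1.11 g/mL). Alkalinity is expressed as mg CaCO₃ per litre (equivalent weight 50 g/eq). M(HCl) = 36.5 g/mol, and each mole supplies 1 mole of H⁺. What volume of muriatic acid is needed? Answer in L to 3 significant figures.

Alkalinity to neutralize: (224 − 70) = 154 mg/L as CaCO₃ × 211,000 L = 32,490 g as CaCO₃.
Equivalents of H⁺ required: 32,490 ÷ 50 g/eq = 649.9 eq = 649.9 mol HCl.
Mass of HCl: 649.9 × 36.5 = 23,720 g.
Mass of 23.0% solution: 23,720 / 0.23 = 103,100 g.
Volume: 103,100 g ÷ 1.11 g/mL = 92,910 mL.

92.9 L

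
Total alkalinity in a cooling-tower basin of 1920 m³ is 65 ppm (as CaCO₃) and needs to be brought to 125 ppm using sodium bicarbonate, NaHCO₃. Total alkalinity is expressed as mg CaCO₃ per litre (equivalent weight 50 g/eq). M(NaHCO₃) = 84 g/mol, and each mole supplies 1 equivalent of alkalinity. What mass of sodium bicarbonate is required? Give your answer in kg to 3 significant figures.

194 kg

Volume: 1920 m³ = 1,920,000 L.
Alkalinity to add: (125 − 65) = 60 mg/L as CaCO₃ × 1,920,000 L = 115,200 g as CaCO₃.
Equivalents: 115,200 g ÷ 50 g/eq = 2304 eq.
NaHCO₃ supplies 1 eq per mole → 2304 mol.
Mass: 2304 mol × 84 g/mol = 193,500 g.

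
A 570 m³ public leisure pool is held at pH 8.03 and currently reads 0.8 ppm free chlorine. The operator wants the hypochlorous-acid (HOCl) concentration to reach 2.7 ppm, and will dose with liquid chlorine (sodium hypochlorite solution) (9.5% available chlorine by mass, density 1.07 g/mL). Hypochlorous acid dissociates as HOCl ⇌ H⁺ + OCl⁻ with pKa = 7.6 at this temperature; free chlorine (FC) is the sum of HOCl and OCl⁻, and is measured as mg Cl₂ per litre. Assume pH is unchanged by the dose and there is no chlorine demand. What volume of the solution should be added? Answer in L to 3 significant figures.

Volume: 570 m³ = 570,000 L.
[OCl⁻]/[HOCl] = 10^(pH − pKa) = 10^(8.03 − 7.6) = 2.692; fraction as HOCl = 1/(1 + 2.692) = 0.2709.
Free chlorine required for 2.7 ppm HOCl: 2.7 / 0.2709 = 9.967 ppm.
FC to add: 9.967 − 0.8 = 9.167 mg/L as Cl₂.
Cl₂ equivalent: 9.167 mg/L × 570,000 L = 5225 g.
Product at 9.5% available Cl: 5225 / 0.095 = 55,000 g.
Volume: 55,000 g ÷ 1.07 g/mL = 51,400 mL.

51.4 L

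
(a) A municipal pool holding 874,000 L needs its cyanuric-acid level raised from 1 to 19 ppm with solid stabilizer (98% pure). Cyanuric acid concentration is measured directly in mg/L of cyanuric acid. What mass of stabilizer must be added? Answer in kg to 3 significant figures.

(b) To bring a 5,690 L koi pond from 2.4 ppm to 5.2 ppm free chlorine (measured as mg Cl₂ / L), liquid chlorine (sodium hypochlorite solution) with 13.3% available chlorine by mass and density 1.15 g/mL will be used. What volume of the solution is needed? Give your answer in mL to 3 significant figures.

(a) CYA to add: (19 − 1) = 18 mg/L × 874,000 L = 15,730 g cyanuric acid.
(a) At 98% purity: 15,730 / 0.98 = 16,050 g product.

(b) Chlorine deficit: 5.2 − 2.4 = 2.8 ppm = 2.8 mg/L as Cl₂.
(b) Cl₂ equivalent needed: 2.8 mg/L × 5,690 L = 15,930 mg = 15.93 g.
(b) Product at 13.3% available chlorine: 15.93 / 0.133 = 119.8 g.
(b) Volume at density 1.15 g/mL: 119.8 g ÷ 1.15 g/mL = 104.2 mL.

(a) 16.1 kg; (b) 104 mL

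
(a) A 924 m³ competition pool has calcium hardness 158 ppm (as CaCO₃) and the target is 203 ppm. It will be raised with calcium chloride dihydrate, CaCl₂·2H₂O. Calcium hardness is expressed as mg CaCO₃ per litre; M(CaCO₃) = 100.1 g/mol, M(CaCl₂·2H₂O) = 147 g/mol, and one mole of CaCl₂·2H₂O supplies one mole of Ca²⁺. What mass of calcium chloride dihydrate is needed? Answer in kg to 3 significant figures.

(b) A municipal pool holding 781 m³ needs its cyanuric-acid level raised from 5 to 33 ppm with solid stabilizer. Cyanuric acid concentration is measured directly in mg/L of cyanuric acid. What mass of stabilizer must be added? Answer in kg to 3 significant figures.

(a) Volume: 924 m³ = 924,000 L.
(a) Hardness to add: (203 − 158) = 45 mg/L as CaCO₃ × 924,000 L = 41,580 g as CaCO₃.
(a) Moles of Ca²⁺ (1 mol Ca²⁺ ≡ 1 mol CaCO₃): 41,580 / 100.1 g/mol = 415.4 mol.
(a) Mass of CaCl₂·2H₂O: 415.4 × 147 = 61,060 g.

(b) Volume: 781 m³ = 781,000 L.
(b) CYA to add: (33 − 5) = 28 mg/L × 781,000 L = 21,870 g cyanuric acid.

(a) 61.1 kg; (b) 21.9 kg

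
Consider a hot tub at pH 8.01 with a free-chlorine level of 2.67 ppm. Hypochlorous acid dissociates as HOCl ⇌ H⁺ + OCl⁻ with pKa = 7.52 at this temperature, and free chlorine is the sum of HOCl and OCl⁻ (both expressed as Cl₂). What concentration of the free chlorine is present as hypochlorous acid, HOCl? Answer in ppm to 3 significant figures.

0.653 ppm

[OCl⁻]/[HOCl] = 10^(pH − pKa) = 10^(8.01 − 7.52) = 10^0.49 = 3.09.
Fraction as HOCl = 1 / (1 + 3.09) = 0.2445.
HOCl = 0.2445 × 2.67 ppm = 0.6528 ppm.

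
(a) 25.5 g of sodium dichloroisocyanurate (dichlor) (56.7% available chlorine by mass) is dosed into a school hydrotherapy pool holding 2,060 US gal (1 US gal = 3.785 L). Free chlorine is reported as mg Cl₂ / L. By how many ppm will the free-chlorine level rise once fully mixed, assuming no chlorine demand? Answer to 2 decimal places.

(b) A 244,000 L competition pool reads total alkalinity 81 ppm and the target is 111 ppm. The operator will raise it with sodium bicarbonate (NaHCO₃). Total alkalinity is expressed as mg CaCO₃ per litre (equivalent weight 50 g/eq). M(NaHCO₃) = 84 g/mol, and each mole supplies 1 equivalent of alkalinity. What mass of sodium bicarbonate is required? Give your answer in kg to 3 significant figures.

(a) Volume: 2,060 US gal × 3.785 L/gal = 7,797 L.
(a) Available chlorine delivered: 25.5 g × 0.567 = 14.46 g as Cl₂.
(a) Concentration rise: 14.46 g / 7,797 L = 1.854 mg/L = 1.85 ppm.

(b) Alkalinity to add: (111 − 81) = 30 mg/L as CaCO₃ × 244,000 L = 7320 g as CaCO₃.
(b) Equivalents: 7320 g ÷ 50 g/eq = 146.4 eq.
(b) NaHCO₃ supplies 1 eq per mole → 146.4 mol.
(b) Mass: 146.4 mol × 84 g/mol = 12,300 g.

(a) 1.85 ppm; (b) 12.3 kg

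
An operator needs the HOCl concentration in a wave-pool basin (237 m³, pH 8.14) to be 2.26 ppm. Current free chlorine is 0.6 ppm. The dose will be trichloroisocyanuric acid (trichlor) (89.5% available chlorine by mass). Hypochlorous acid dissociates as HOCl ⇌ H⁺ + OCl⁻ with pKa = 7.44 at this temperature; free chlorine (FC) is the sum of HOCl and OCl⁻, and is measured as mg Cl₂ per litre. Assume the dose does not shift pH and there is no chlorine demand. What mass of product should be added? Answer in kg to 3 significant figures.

3.44 kg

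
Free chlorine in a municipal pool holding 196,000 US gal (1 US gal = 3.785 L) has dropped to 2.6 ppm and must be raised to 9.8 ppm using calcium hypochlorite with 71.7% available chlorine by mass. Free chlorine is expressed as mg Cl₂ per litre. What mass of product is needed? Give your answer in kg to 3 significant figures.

Volume: 196,000 US gal × 3.785 L/gal = 741,860 L.
Chlorine deficit: 9.8 − 2.6 = 7.2 ppm = 7.2 mg/L as Cl₂.
Cl₂ equivalent needed: 7.2 mg/L × 741,860 L = 5,341,000 mg = 5341 g.
Product at 71.7% available chlorine: 5341 / 0.717 = 7450 g.

7.45 kg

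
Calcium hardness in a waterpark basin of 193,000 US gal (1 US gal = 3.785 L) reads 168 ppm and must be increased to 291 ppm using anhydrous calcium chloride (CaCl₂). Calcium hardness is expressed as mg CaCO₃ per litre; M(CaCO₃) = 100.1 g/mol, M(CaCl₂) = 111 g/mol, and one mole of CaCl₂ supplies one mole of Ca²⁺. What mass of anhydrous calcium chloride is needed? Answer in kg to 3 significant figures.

Volume: 193,000 US gal × 3.785 L/gal = 730,505 L.
Hardness to add: (291 − 168) = 123 mg/L as CaCO₃ × 730,505 L = 89,850 g as CaCO₃.
Moles of Ca²⁺ (1 mol Ca²⁺ ≡ 1 mol CaCO₃): 89,850 / 100.1 g/mol = 897.6 mol.
Mass of CaCl₂: 897.6 × 111 = 99,640 g.

99.6 kg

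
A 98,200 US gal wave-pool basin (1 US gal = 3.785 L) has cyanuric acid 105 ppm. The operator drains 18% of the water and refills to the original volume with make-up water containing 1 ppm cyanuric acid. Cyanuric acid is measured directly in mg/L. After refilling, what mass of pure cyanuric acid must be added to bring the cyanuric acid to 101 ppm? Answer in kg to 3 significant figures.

5.47 kg

Volume: 98,200 US gal × 3.785 L/gal = 371,687 L.
After draining 18% and refilling: 105 × 0.82 + 1 × 0.18 = 86.28 ppm.
Deficit to target: 101 − 86.28 = 14.72 mg/L.
Mass: 14.72 mg/L × 371,687 L = 5471 g cyanuric acid.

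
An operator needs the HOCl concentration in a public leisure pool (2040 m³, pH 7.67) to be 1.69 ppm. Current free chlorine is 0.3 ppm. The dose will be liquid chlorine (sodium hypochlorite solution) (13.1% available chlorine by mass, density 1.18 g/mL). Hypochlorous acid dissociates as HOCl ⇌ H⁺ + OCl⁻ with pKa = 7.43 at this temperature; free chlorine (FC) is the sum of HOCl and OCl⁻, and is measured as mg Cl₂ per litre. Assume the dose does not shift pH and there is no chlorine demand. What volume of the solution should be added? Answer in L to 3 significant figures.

57.1 L

Volume: 2040 m³ = 2,040,000 L.
[OCl⁻]/[HOCl] = 10^(pH − pKa) = 10^(7.67 − 7.43) = 1.738; fraction as HOCl = 1/(1 + 1.738) = 0.3653.
Free chlorine required for 1.69 ppm HOCl: 1.69 / 0.3653 = 4.627 ppm.
FC to add: 4.627 − 0.3 = 4.327 mg/L as Cl₂.
Cl₂ equivalent: 4.327 mg/L × 2,040,000 L = 8827 g.
Product at 13.1% available Cl: 8827 / 0.131 = 67,380 g.
Volume: 67,380 g ÷ 1.18 g/mL = 57,100 mL.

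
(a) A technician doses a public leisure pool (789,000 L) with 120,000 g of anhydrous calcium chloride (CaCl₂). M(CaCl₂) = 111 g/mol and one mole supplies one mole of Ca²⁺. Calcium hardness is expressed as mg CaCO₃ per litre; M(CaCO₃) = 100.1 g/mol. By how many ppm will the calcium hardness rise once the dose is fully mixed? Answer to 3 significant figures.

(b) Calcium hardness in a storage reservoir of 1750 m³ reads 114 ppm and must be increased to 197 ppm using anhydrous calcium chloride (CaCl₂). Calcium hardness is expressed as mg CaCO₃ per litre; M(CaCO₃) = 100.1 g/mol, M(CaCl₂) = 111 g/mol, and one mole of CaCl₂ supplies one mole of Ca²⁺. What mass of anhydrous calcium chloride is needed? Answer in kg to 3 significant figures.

(a) Moles of Ca²⁺: 120,000 g ÷ 111 g/mol = 1081 mol.
(a) As CaCO₃: 1081 mol × 100.1 g/mol = 108,200 g.
(a) Rise: 108,200 g / 789,000 L × 1000 = 137.2 mg/L.

(b) Volume: 1750 m³ = 1,750,000 L.
(b) Hardness to add: (197 − 114) = 83 mg/L as CaCO₃ × 1,750,000 L = 145,200 g as CaCO₃.
(b) Moles of Ca²⁺ (1 mol Ca²⁺ ≡ 1 mol CaCO₃): 145,200 / 100.1 g/mol = 1451 mol.
(b) Mass of CaCl₂: 1451 × 111 = 161,100 g.

(a) 137 ppm; (b) 161 kg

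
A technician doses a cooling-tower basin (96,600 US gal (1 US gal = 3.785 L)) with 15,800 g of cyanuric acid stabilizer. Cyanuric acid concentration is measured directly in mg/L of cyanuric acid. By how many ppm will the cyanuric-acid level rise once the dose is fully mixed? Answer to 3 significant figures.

43.2 ppm

Volume: 96,600 US gal × 3.785 L/gal = 365,631 L.
Rise: 15,800 g / 365,631 L × 1000 = 43.21 mg/L.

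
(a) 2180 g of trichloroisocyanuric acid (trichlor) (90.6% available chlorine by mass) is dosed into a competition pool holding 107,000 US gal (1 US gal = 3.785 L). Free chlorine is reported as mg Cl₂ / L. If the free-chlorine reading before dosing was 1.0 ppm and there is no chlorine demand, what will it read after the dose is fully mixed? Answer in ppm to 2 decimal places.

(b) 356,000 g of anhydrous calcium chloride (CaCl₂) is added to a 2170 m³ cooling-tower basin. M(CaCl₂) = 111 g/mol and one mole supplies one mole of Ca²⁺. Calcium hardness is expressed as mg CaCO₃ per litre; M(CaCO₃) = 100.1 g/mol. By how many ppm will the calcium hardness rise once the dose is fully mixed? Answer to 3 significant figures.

(a) Volume: 107,000 US gal × 3.785 L/gal = 404,995 L.
(a) Available chlorine delivered: 2180 g × 0.906 = 1975 g as Cl₂.
(a) Concentration rise: 1975 g / 404,995 L = 4.877 mg/L = 4.88 ppm.
(a) Final FC: 1.0 + 4.88 = 5.88 ppm.

(b) Volume: 2170 m³ = 2,170,000 L.
(b) Moles of Ca²⁺: 356,000 g ÷ 111 g/mol = 3207 mol.
(b) As CaCO₃: 3207 mol × 100.1 g/mol = 321,000 g.
(b) Rise: 321,000 g / 2,170,000 L × 1000 = 147.9 mg/L.

(a) 5.88 ppm; (b) 148 ppm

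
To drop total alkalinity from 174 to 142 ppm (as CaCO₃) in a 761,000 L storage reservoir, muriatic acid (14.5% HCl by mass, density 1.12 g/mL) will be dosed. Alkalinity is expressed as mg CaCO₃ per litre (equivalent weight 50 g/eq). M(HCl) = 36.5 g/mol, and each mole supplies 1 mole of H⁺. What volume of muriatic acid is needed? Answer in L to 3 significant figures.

109 L

Alkalinity to neutralize: (174 − 142) = 32 mg/L as CaCO₃ × 761,000 L = 24,350 g as CaCO₃.
Equivalents of H⁺ required: 24,350 ÷ 50 g/eq = 487 eq = 487 mol HCl.
Mass of HCl: 487 × 36.5 = 17,780 g.
Mass of 14.5% solution: 17,780 / 0.145 = 122,600 g.
Volume: 122,600 g ÷ 1.12 g/mL = 109,500 mL.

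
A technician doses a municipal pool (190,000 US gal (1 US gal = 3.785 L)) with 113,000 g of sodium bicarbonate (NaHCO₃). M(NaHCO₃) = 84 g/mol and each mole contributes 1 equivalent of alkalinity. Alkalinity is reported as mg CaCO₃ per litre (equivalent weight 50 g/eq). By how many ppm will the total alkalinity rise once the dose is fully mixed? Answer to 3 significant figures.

93.5 ppm

Volume: 190,000 US gal × 3.785 L/gal = 719,150 L.
Moles of NaHCO₃: 113,000 g ÷ 84 g/mol = 1345 mol → 1345 eq of alkalinity.
As CaCO₃: 1345 eq × 50 g/eq = 67,260 g.
Rise: 67,260 g / 719,150 L × 1000 = 93.53 mg/L.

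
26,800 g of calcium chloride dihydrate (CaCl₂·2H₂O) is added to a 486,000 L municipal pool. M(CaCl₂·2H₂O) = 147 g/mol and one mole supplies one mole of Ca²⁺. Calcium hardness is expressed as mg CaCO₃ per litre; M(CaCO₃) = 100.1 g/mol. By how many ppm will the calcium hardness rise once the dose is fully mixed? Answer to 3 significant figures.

37.6 ppm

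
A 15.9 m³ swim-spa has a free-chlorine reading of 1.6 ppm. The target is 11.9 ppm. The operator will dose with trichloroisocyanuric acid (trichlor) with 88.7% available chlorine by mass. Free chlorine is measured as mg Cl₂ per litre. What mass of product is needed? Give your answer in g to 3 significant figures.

Volume: 15.9 m³ = 15,900 L.
Chlorine deficit: 11.9 − 1.6 = 10.3 ppm = 10.3 mg/L as Cl₂.
Cl₂ equivalent needed: 10.3 mg/L × 15,900 L = 163,800 mg = 163.8 g.
Product at 88.7% available chlorine: 163.8 / 0.887 = 184.6 g.

185 g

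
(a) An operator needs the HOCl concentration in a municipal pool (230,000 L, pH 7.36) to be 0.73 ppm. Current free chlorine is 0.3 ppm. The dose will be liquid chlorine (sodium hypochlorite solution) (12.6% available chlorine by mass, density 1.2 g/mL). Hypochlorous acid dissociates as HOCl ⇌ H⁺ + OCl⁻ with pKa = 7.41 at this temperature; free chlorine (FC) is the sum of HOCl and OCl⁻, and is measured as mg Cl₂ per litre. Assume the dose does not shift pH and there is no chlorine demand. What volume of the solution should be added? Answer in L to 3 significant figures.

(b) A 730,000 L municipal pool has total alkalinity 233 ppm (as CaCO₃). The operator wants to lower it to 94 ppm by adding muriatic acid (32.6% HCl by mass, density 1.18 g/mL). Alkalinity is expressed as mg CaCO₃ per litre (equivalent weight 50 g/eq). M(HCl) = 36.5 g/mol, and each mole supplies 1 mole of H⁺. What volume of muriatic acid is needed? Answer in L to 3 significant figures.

(a) 1.64 L; (b) 193 L

(a) [OCl⁻]/[HOCl] = 10^(pH − pKa) = 10^(7.36 − 7.41) = 0.8913; fraction as HOCl = 1/(1 + 0.8913) = 0.5288.
(a) Free chlorine required for 0.73 ppm HOCl: 0.73 / 0.5288 = 1.381 ppm.
(a) FC to add: 1.381 − 0.3 = 1.081 mg/L as Cl₂.
(a) Cl₂ equivalent: 1.081 mg/L × 230,000 L = 248.5 g.
(a) Product at 12.6% available Cl: 248.5 / 0.126 = 1973 g.
(a) Volume: 1973 g ÷ 1.2 g/mL = 1644 mL.

(b) Alkalinity to neutralize: (233 − 94) = 139 mg/L as CaCO₃ × 730,000 L = 101,500 g as CaCO₃.
(b) Equivalents of H⁺ required: 101,500 ÷ 50 g/eq = 2029 eq = 2029 mol HCl.
(b) Mass of HCl: 2029 × 36.5 = 74,070 g.
(b) Mass of 32.6% solution: 74,070 / 0.326 = 227,200 g.
(b) Volume: 227,200 g ÷ 1.18 g/mL = 192,600 mL.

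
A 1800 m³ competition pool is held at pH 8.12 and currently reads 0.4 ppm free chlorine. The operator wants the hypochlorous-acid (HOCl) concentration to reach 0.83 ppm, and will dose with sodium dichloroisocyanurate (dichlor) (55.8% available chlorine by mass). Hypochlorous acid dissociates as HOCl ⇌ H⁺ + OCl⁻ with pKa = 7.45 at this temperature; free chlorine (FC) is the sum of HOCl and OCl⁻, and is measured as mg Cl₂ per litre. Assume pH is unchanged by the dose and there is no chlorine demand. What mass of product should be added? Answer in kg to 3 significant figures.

Volume: 1800 m³ = 1,800,000 L.
[OCl⁻]/[HOCl] = 10^(pH − pKa) = 10^(8.12 − 7.45) = 4.677; fraction as HOCl = 1/(1 + 4.677) = 0.1761.
Free chlorine required for 0.83 ppm HOCl: 0.83 / 0.1761 = 4.712 ppm.
FC to add: 4.712 − 0.4 = 4.312 mg/L as Cl₂.
Cl₂ equivalent: 4.312 mg/L × 1,800,000 L = 7762 g.
Product at 55.8% available Cl: 7762 / 0.558 = 13,910 g.

13.9 kg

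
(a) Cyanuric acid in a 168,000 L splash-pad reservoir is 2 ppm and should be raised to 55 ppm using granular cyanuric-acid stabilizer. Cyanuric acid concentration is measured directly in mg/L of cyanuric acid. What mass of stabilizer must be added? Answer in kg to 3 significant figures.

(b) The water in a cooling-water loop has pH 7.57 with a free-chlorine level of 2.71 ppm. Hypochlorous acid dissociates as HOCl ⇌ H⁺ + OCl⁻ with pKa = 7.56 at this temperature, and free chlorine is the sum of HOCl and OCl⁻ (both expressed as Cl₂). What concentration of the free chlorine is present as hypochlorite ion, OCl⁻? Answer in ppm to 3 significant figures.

(a) 8.90 kg; (b) 1.37 ppm

(a) CYA to add: (55 − 2) = 53 mg/L × 168,000 L = 8904 g cyanuric acid.

(b) [OCl⁻]/[HOCl] = 10^(pH − pKa) = 10^(7.57 − 7.56) = 10^0.01 = 1.023.
(b) Fraction as HOCl = 1 / (1 + 1.023) = 0.4942.
(b) OCl⁻ = (1 − 0.4942) × 2.71 ppm = 1.371 ppm.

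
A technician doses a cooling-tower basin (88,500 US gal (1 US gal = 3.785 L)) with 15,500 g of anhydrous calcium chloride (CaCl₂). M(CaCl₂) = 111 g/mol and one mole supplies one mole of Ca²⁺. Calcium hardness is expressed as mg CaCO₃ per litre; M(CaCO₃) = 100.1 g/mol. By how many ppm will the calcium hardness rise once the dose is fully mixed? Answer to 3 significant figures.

41.7 ppm

Volume: 88,500 US gal × 3.785 L/gal = 334,972 L.
Moles of Ca²⁺: 15,500 g ÷ 111 g/mol = 139.6 mol.
As CaCO₃: 139.6 mol × 100.1 g/mol = 13,980 g.
Rise: 13,980 g / 334,972 L × 1000 = 41.73 mg/L.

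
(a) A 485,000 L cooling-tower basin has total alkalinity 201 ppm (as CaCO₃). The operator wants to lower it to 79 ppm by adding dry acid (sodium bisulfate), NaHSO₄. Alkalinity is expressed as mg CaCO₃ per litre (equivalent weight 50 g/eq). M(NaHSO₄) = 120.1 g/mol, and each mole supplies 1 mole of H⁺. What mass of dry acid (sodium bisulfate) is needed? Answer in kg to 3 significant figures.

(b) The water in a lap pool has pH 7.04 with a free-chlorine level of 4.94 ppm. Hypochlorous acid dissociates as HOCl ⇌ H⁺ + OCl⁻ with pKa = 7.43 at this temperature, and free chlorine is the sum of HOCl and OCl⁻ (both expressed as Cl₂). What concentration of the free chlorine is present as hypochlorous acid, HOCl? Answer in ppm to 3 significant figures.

(a) Alkalinity to neutralize: (201 − 79) = 122 mg/L as CaCO₃ × 485,000 L = 59,170 g as CaCO₃.
(a) Equivalents of H⁺ required: 59,170 ÷ 50 g/eq = 1183 eq = 1183 mol NaHSO₄.
(a) Mass of NaHSO₄: 1183 × 120.1 = 142,100 g.

(b) [OCl⁻]/[HOCl] = 10^(pH − pKa) = 10^(7.04 − 7.43) = 10^-0.39 = 0.4074.
(b) Fraction as HOCl = 1 / (1 + 0.4074) = 0.7105.
(b) HOCl = 0.7105 × 4.94 ppm = 3.51 ppm.

(a) 142 kg; (b) 3.51 ppm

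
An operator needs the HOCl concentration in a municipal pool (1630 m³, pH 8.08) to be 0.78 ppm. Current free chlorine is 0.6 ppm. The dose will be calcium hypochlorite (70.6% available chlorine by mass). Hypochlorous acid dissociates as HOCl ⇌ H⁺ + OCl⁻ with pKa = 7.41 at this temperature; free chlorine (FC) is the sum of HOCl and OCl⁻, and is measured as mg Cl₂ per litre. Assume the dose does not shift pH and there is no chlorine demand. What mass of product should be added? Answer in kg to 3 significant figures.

Volume: 1630 m³ = 1,630,000 L.
[OCl⁻]/[HOCl] = 10^(pH − pKa) = 10^(8.08 − 7.41) = 4.677; fraction as HOCl = 1/(1 + 4.677) = 0.1761.
Free chlorine required for 0.78 ppm HOCl: 0.78 / 0.1761 = 4.428 ppm.
FC to add: 4.428 − 0.6 = 3.828 mg/L as Cl₂.
Cl₂ equivalent: 3.828 mg/L × 1,630,000 L = 6240 g.
Product at 70.6% available Cl: 6240 / 0.706 = 8839 g.

8.84 kg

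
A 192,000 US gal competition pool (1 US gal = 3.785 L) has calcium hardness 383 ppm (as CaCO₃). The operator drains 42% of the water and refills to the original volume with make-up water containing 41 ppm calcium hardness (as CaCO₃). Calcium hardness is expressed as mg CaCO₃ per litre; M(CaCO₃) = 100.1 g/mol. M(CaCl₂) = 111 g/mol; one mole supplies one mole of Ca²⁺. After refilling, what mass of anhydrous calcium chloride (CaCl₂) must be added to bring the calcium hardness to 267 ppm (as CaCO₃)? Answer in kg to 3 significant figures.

22.3 kg

Volume: 192,000 US gal × 3.785 L/gal = 726,720 L.
After draining 42% and refilling: 383 × 0.58 + 41 × 0.42 = 239.36 ppm.
Deficit to target: 267 − 239.36 = 27.64 mg/L.
As CaCO₃: 27.64 mg/L × 726,720 L = 20,090 g; ÷ 100.1 = 200.7 mol Ca²⁺.
Mass: 200.7 × 111 = 22,270 g.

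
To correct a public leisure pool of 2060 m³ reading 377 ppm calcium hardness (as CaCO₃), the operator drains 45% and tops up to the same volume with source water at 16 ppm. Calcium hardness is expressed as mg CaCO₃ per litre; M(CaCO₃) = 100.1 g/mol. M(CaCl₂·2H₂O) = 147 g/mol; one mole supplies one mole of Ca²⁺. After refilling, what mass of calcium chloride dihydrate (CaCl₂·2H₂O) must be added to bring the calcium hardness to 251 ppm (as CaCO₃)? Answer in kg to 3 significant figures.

Volume: 2060 m³ = 2,060,000 L.
After draining 45% and refilling: 377 × 0.55 + 16 × 0.45 = 214.55 ppm.
Deficit to target: 251 − 214.55 = 36.45 mg/L.
As CaCO₃: 36.45 mg/L × 2,060,000 L = 75,090 g; ÷ 100.1 = 750.1 mol Ca²⁺.
Mass: 750.1 × 147 = 110,300 g.

110 kg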